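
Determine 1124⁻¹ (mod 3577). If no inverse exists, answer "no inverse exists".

gcd(3577, 1124) by repeated division:
3577 = 3·1124 + 205
1124 = 5·205 + 99
205 = 2·99 + 7
99 = 14·7 + 1
7 = 7·1 + 0
The gcd is 1. Working backward:
1 = 99 − 14·7
1 = −14·205 + 29·99
1 = 29·1124 − 159·205
1 = −159·3577 + 506·1124
So 1124·506 ≡ 1 (mod 3577).

506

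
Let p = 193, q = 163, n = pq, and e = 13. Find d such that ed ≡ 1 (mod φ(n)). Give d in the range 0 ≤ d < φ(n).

φ(n) = (p−1)(q−1) = 192·162 = 31104.
Need d with 13·d ≡ 1 (mod 31104). Apply the extended Euclidean algorithm:
31104 = 2392·13 + 8
13 = 1·8 + 5
8 = 1·5 + 3
5 = 1·3 + 2
3 = 1·2 + 1
2 = 2·1 + 0
Back-substitute:
1 = 3 − 2
1 = −5 + 2·3
1 = 2·8 − 3·5
1 = −3·13 + 5·8
1 = 5·31104 − 11963·13
So 13·(-11963) ≡ 1 (mod 31104), hence d ≡ -11963 ≡ 19141 (mod 31104).

19141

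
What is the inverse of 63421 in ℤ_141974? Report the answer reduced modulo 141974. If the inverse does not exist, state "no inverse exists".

124307

gcd(141974, 63421) by repeated division:
141974 = 2*63421 + 15132
63421 = 4*15132 + 2893
15132 = 5*2893 + 667
2893 = 4*667 + 225
667 = 2*225 + 217
225 = 1*217 + 8
217 = 27*8 + 1
8 = 8*1 + 0
The gcd is 1. Working backward:
1 = 217 − 27·8
1 = −27·225 + 28·217
1 = 28·667 − 83·225
1 = −83·2893 + 360·667
1 = 360·15132 − 1883·2893
1 = −1883·63421 + 7892·15132
1 = 7892·141974 − 17667·63421
So 63421·(-17667) ≡ 1 (mod 141974), and -17667 ≡ 124307 (mod 141974).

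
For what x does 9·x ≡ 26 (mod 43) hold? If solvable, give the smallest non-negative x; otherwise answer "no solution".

22

First find gcd(9, 43):
43 = 4·9 + 7
9 = 1·7 + 2
7 = 3·2 + 1
2 = 2·1 + 0
gcd = 1, so a unique solution mod 43 exists.
Back-substitute for the Bézout coefficients:
1 = 7 − 3·2
1 = −3·9 + 4·7
1 = 4·43 − 19·9
So 9·(-19) ≡ 1 (mod 43), giving 9⁻¹ ≡ 24.
x ≡ 9⁻¹·26 ≡ 24·26 ≡ 22 (mod 43).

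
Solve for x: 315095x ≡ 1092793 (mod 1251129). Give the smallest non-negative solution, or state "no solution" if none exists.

gcd(315095, 1251129):
1251129 = 3*315095 + 305844
315095 = 1*305844 + 9251
305844 = 33*9251 + 561
9251 = 16*561 + 275
561 = 2*275 + 11
275 = 25*11 + 0
gcd = 11, but 11 ∤ 1092793, so the congruence has no solution.

no solution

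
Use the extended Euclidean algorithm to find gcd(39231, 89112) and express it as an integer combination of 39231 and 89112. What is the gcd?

3

Apply Euclid's algorithm to 89112 and 39231:
89112 = 2×39231 + 10650
39231 = 3×10650 + 7281
10650 = 1×7281 + 3369
7281 = 2×3369 + 543
3369 = 6×543 + 111
543 = 4×111 + 99
111 = 1×99 + 12
99 = 8×12 + 3
12 = 4×3 + 0
gcd(39231, 89112) = 3.
Express as a combination:
3 = 99 − 8·12
3 = −8·111 + 9·99
3 = 9·543 − 44·111
3 = −44·3369 + 273·543
3 = 273·7281 − 590·3369
3 = −590·10650 + 863·7281
3 = 863·39231 − 3179·10650
3 = −3179·89112 + 7221·39231
So 3 = (-3179)·89112 + (7221)·39231.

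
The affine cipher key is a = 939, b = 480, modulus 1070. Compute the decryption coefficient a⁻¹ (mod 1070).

49

Run Euclid on (1070, 939):
1070 = 1×939 + 131
939 = 7×131 + 22
131 = 5×22 + 21
22 = 1×21 + 1
21 = 21×1 + 0
gcd = 1, so the inverse exists. Back-substitute:
1 = 22 − 21
1 = −131 + 6·22
1 = 6·939 − 43·131
1 = −43·1070 + 49·939
So 939·49 ≡ 1 (mod 1070).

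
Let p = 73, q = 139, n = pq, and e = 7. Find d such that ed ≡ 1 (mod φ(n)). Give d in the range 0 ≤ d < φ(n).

2839

φ(n) = (p−1)(q−1) = 72·138 = 9936.
Need d with 7·d ≡ 1 (mod 9936). Apply the extended Euclidean algorithm:
9936 = 1419*7 + 3
7 = 2*3 + 1
3 = 3*1 + 0
Back-substitute:
1 = 7 − 2·3
1 = −2·9936 + 2839·7
So 7·2839 ≡ 1 (mod 9936), hence d = 2839.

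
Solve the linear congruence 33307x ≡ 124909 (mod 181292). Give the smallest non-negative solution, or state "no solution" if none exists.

First find gcd(33307, 181292):
181292 = 5·33307 + 14757
33307 = 2·14757 + 3793
14757 = 3·3793 + 3378
3793 = 1·3378 + 415
3378 = 8·415 + 58
415 = 7·58 + 9
58 = 6·9 + 4
9 = 2·4 + 1
4 = 4·1 + 0
gcd = 1, so a unique solution mod 181292 exists.
Back-substitute for the Bézout coefficients:
1 = 9 − 2·4
1 = −2·58 + 13·9
1 = 13·415 − 93·58
1 = −93·3378 + 757·415
1 = 757·3793 − 850·3378
1 = −850·14757 + 3307·3793
1 = 3307·33307 − 7464·14757
1 = −7464·181292 + 40627·33307
So 33307·(40627) ≡ 1 (mod 181292), giving 33307⁻¹ ≡ 40627.
x ≡ 33307⁻¹·124909 ≡ 40627·124909 ≡ 133571 (mod 181292).

133571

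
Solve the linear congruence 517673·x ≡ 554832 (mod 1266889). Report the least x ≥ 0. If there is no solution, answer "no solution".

no solution

gcd(517673, 1266889):
1266889 = 2·517673 + 231543
517673 = 2·231543 + 54587
231543 = 4·54587 + 13195
54587 = 4·13195 + 1807
13195 = 7·1807 + 546
1807 = 3·546 + 169
546 = 3·169 + 39
169 = 4·39 + 13
39 = 3·13 + 0
gcd = 13, but 13 ∤ 554832, so the congruence has no solution.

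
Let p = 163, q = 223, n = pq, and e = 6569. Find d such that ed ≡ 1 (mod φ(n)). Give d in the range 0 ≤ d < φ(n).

2825

φ(n) = (p−1)(q−1) = 162·222 = 35964.
Need d with 6569·d ≡ 1 (mod 35964). Apply the extended Euclidean algorithm:
35964 = 5*6569 + 3119
6569 = 2*3119 + 331
3119 = 9*331 + 140
331 = 2*140 + 51
140 = 2*51 + 38
51 = 1*38 + 13
38 = 2*13 + 12
13 = 1*12 + 1
12 = 12*1 + 0
Back-substitute:
1 = 13 − 12
1 = −38 + 3·13
1 = 3·51 − 4·38
1 = −4·140 + 11·51
1 = 11·331 − 26·140
1 = −26·3119 + 245·331
1 = 245·6569 − 516·3119
1 = −516·35964 + 2825·6569
So 6569·2825 ≡ 1 (mod 35964), hence d = 2825.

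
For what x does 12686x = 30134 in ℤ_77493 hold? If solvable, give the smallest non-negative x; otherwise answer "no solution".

First find gcd(12686, 77493):
77493 = 6*12686 + 1377
12686 = 9*1377 + 293
1377 = 4*293 + 205
293 = 1*205 + 88
205 = 2*88 + 29
88 = 3*29 + 1
29 = 29*1 + 0
gcd = 1, so a unique solution mod 77493 exists.
Back-substitute for the Bézout coefficients:
1 = 88 − 3·29
1 = −3·205 + 7·88
1 = 7·293 − 10·205
1 = −10·1377 + 47·293
1 = 47·12686 − 433·1377
1 = −433·77493 + 2645·12686
So 12686·(2645) ≡ 1 (mod 77493), giving 12686⁻¹ ≡ 2645.
x ≡ 12686⁻¹·30134 ≡ 2645·30134 ≡ 41626 (mod 77493).

41626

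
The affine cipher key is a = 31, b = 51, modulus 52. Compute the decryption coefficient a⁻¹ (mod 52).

47

Apply the Euclidean algorithm to 52 and 31:
52 = 1*31 + 21
31 = 1*21 + 10
21 = 2*10 + 1
10 = 10*1 + 0
The gcd is 1. Working backward:
1 = 21 − 2·10
1 = −2·31 + 3·21
1 = 3·52 − 5·31
So 31·(-5) ≡ 1 (mod 52), and -5 ≡ 47 (mod 52).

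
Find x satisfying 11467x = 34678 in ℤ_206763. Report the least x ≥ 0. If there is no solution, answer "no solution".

First find gcd(11467, 206763):
206763 = 18*11467 + 357
11467 = 32*357 + 43
357 = 8*43 + 13
43 = 3*13 + 4
13 = 3*4 + 1
4 = 4*1 + 0
gcd = 1, so a unique solution mod 206763 exists.
Back-substitute for the Bézout coefficients:
1 = 13 − 3·4
1 = −3·43 + 10·13
1 = 10·357 − 83·43
1 = −83·11467 + 2666·357
1 = 2666·206763 − 48071·11467
So 11467·(-48071) ≡ 1 (mod 206763), giving 11467⁻¹ ≡ 158692.
x ≡ 11467⁻¹·34678 ≡ 158692·34678 ≡ 123931 (mod 206763).

123931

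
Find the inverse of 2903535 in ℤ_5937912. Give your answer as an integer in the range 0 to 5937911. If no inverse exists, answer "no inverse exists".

Compute gcd(2903535, 5937912):
5937912 = 2×2903535 + 130842
2903535 = 22×130842 + 25011
130842 = 5×25011 + 5787
25011 = 4×5787 + 1863
5787 = 3×1863 + 198
1863 = 9×198 + 81
198 = 2×81 + 36
81 = 2×36 + 9
36 = 4×9 + 0
Since gcd = 9 > 1, 2903535 is not a unit mod 5937912.

no inverse exists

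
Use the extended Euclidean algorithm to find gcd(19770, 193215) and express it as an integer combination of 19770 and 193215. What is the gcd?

Apply Euclid's algorithm to 193215 and 19770:
193215 = 9×19770 + 15285
19770 = 1×15285 + 4485
15285 = 3×4485 + 1830
4485 = 2×1830 + 825
1830 = 2×825 + 180
825 = 4×180 + 105
180 = 1×105 + 75
105 = 1×75 + 30
75 = 2×30 + 15
30 = 2×15 + 0
gcd(19770, 193215) = 15.
Working backward:
15 = 75 − 2·30
15 = −2·105 + 3·75
15 = 3·180 − 5·105
15 = −5·825 + 23·180
15 = 23·1830 − 51·825
15 = −51·4485 + 125·1830
15 = 125·15285 − 426·4485
15 = −426·19770 + 551·15285
15 = 551·193215 − 5385·19770
So 15 = (551)·193215 + (-5385)·19770.

15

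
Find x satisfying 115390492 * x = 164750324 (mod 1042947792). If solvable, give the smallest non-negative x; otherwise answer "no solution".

First find gcd(115390492, 1042947792):
1042947792 = 9*115390492 + 4433364
115390492 = 26*4433364 + 123028
4433364 = 36*123028 + 4356
123028 = 28*4356 + 1060
4356 = 4*1060 + 116
1060 = 9*116 + 16
116 = 7*16 + 4
16 = 4*4 + 0
gcd = 4 and 4 | 164750324, so solutions exist. Divide through by 4: 28847623x ≡ 41187581 (mod 260736948).
Now find 28847623⁻¹ mod 260736948:
260736948 = 9×28847623 + 1108341
28847623 = 26×1108341 + 30757
1108341 = 36×30757 + 1089
30757 = 28×1089 + 265
1089 = 4×265 + 29
265 = 9×29 + 4
29 = 7×4 + 1
4 = 4×1 + 0
Back-substitute:
1 = 29 − 7·4
1 = −7·265 + 64·29
1 = 64·1089 − 263·265
1 = −263·30757 + 7428·1089
1 = 7428·1108341 − 267671·30757
1 = −267671·28847623 + 6966874·1108341
1 = 6966874·260736948 − 62969537·28847623
So 28847623·(-62969537) ≡ 1 (mod 260736948), i.e. 28847623⁻¹ ≡ 197767411.
Then x ≡ 197767411·41187581 ≡ 31409507 (mod 260736948); the smallest non-negative solution is x = 31409507.

31409507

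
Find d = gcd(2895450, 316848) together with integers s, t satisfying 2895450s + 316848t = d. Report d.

Apply Euclid's algorithm to 2895450 and 316848:
2895450 = 9·316848 + 43818
316848 = 7·43818 + 10122
43818 = 4·10122 + 3330
10122 = 3·3330 + 132
3330 = 25·132 + 30
132 = 4·30 + 12
30 = 2·12 + 6
12 = 2·6 + 0
gcd(2895450, 316848) = 6.
Express as a combination:
6 = 30 − 2·12
6 = −2·132 + 9·30
6 = 9·3330 − 227·132
6 = −227·10122 + 690·3330
6 = 690·43818 − 2987·10122
6 = −2987·316848 + 21599·43818
6 = 21599·2895450 − 197378·316848
So 6 = (21599)·2895450 + (-197378)·316848.

6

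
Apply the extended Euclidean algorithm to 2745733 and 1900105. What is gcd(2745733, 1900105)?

1

Apply Euclid's algorithm to 2745733 and 1900105:
2745733 = 1×1900105 + 845628
1900105 = 2×845628 + 208849
845628 = 4×208849 + 10232
208849 = 20×10232 + 4209
10232 = 2×4209 + 1814
4209 = 2×1814 + 581
1814 = 3×581 + 71
581 = 8×71 + 13
71 = 5×13 + 6
13 = 2×6 + 1
6 = 6×1 + 0
gcd(2745733, 1900105) = 1.
Express as a combination:
1 = 13 − 2·6
1 = −2·71 + 11·13
1 = 11·581 − 90·71
1 = −90·1814 + 281·581
1 = 281·4209 − 652·1814
1 = −652·10232 + 1585·4209
1 = 1585·208849 − 32352·10232
1 = −32352·845628 + 130993·208849
1 = 130993·1900105 − 294338·845628
1 = −294338·2745733 + 425331·1900105
So 1 = (-294338)·2745733 + (425331)·1900105.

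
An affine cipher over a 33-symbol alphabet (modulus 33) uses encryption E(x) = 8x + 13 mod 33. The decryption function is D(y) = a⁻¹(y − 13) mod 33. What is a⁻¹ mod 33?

29

Run Euclid on (33, 8):
33 = 4×8 + 1
8 = 8×1 + 0
gcd = 1, so the inverse exists. Back-substitute:
1 = 33 − 4·8
Hence 8⁻¹ ≡ -4 ≡ 29 (mod 33).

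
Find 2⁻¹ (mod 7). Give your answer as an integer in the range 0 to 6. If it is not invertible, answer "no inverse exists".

4

Extended Euclidean algorithm:
7 = 3·2 + 1
2 = 2·1 + 0
gcd = 1, so the inverse exists. Back-substitute:
1 = 7 − 3·2
So 2·(-3) ≡ 1 (mod 7), and -3 ≡ 4 (mod 7).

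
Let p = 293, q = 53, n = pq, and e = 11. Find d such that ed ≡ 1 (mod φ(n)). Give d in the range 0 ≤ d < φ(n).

φ(n) = (p−1)(q−1) = 292·52 = 15184.
Need d with 11·d ≡ 1 (mod 15184). Apply the extended Euclidean algorithm:
15184 = 1380·11 + 4
11 = 2·4 + 3
4 = 1·3 + 1
3 = 3·1 + 0
Back-substitute:
1 = 4 − 3
1 = −11 + 3·4
1 = 3·15184 − 4141·11
So 11·(-4141) ≡ 1 (mod 15184), hence d ≡ -4141 ≡ 11043 (mod 15184).

11043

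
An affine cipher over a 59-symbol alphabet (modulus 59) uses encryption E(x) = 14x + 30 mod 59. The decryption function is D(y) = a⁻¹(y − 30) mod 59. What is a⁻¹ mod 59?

Run Euclid on (59, 14):
59 = 4·14 + 3
14 = 4·3 + 2
3 = 1·2 + 1
2 = 2·1 + 0
Since gcd(14, 59) = 1, back-substitute to write 1 as a combination:
1 = 3 − 2
1 = −14 + 5·3
1 = 5·59 − 21·14
Thus 14·(-21) ≡ 1 (mod 59); reducing, -21 mod 59 = 38.

38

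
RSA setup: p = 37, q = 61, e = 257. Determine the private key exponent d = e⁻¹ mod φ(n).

353

φ(n) = (p−1)(q−1) = 36·60 = 2160.
Need d with 257·d ≡ 1 (mod 2160). Apply the extended Euclidean algorithm:
2160 = 8×257 + 104
257 = 2×104 + 49
104 = 2×49 + 6
49 = 8×6 + 1
6 = 6×1 + 0
Back-substitute:
1 = 49 − 8·6
1 = −8·104 + 17·49
1 = 17·257 − 42·104
1 = −42·2160 + 353·257
So 257·353 ≡ 1 (mod 2160), hence d = 353.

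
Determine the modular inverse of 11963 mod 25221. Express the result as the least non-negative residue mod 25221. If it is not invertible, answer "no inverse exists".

no inverse exists

Compute gcd(11963, 25221):
25221 = 2·11963 + 1295
11963 = 9·1295 + 308
1295 = 4·308 + 63
308 = 4·63 + 56
63 = 1·56 + 7
56 = 8·7 + 0
gcd(11963, 25221) = 7 ≠ 1, so 11963 has no multiplicative inverse modulo 25221.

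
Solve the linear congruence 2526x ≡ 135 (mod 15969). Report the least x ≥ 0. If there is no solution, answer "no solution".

First find gcd(2526, 15969):
15969 = 6×2526 + 813
2526 = 3×813 + 87
813 = 9×87 + 30
87 = 2×30 + 27
30 = 1×27 + 3
27 = 9×3 + 0
gcd = 3 and 3 | 135, so solutions exist. Divide through by 3: 842x ≡ 45 (mod 5323).
Now find 842⁻¹ mod 5323:
5323 = 6*842 + 271
842 = 3*271 + 29
271 = 9*29 + 10
29 = 2*10 + 9
10 = 1*9 + 1
9 = 9*1 + 0
Back-substitute:
1 = 10 − 9
1 = −29 + 3·10
1 = 3·271 − 28·29
1 = −28·842 + 87·271
1 = 87·5323 − 550·842
So 842·(-550) ≡ 1 (mod 5323), i.e. 842⁻¹ ≡ 4773.
Then x ≡ 4773·45 ≡ 1865 (mod 5323); the smallest non-negative solution is x = 1865.

1865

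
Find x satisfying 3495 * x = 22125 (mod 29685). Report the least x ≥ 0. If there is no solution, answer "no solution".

First find gcd(3495, 29685):
29685 = 8·3495 + 1725
3495 = 2·1725 + 45
1725 = 38·45 + 15
45 = 3·15 + 0
gcd = 15 and 15 | 22125, so solutions exist. Divide through by 15: 233x ≡ 1475 (mod 1979).
Now find 233⁻¹ mod 1979:
1979 = 8×233 + 115
233 = 2×115 + 3
115 = 38×3 + 1
3 = 3×1 + 0
Back-substitute:
1 = 115 − 38·3
1 = −38·233 + 77·115
1 = 77·1979 − 654·233
So 233·(-654) ≡ 1 (mod 1979), i.e. 233⁻¹ ≡ 1325.
Then x ≡ 1325·1475 ≡ 1102 (mod 1979); the smallest non-negative solution is x = 1102.

1102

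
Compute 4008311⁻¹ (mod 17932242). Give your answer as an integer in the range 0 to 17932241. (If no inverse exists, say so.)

13663769

gcd(17932242, 4008311) by repeated division:
17932242 = 4*4008311 + 1898998
4008311 = 2*1898998 + 210315
1898998 = 9*210315 + 6163
210315 = 34*6163 + 773
6163 = 7*773 + 752
773 = 1*752 + 21
752 = 35*21 + 17
21 = 1*17 + 4
17 = 4*4 + 1
4 = 4*1 + 0
gcd = 1, so the inverse exists. Back-substitute:
1 = 17 − 4·4
1 = −4·21 + 5·17
1 = 5·752 − 179·21
1 = −179·773 + 184·752
1 = 184·6163 − 1467·773
1 = −1467·210315 + 50062·6163
1 = 50062·1898998 − 452025·210315
1 = −452025·4008311 + 954112·1898998
1 = 954112·17932242 − 4268473·4008311
Thus 4008311·(-4268473) ≡ 1 (mod 17932242); reducing, -4268473 mod 17932242 = 13663769.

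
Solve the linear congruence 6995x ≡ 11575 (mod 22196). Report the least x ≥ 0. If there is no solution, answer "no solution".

First find gcd(6995, 22196):
22196 = 3×6995 + 1211
6995 = 5×1211 + 940
1211 = 1×940 + 271
940 = 3×271 + 127
271 = 2×127 + 17
127 = 7×17 + 8
17 = 2×8 + 1
8 = 8×1 + 0
gcd = 1, so a unique solution mod 22196 exists.
Back-substitute for the Bézout coefficients:
1 = 17 − 2·8
1 = −2·127 + 15·17
1 = 15·271 − 32·127
1 = −32·940 + 111·271
1 = 111·1211 − 143·940
1 = −143·6995 + 826·1211
1 = 826·22196 − 2621·6995
So 6995·(-2621) ≡ 1 (mod 22196), giving 6995⁻¹ ≡ 19575.
x ≡ 6995⁻¹·11575 ≡ 19575·11575 ≡ 3857 (mod 22196).

3857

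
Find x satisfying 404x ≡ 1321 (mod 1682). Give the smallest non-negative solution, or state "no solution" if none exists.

gcd(404, 1682):
1682 = 4×404 + 66
404 = 6×66 + 8
66 = 8×8 + 2
8 = 4×2 + 0
gcd = 2, but 2 ∤ 1321, so the congruence has no solution.

no solution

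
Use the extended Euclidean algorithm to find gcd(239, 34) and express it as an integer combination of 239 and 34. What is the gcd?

Apply Euclid's algorithm to 239 and 34:
239 = 7·34 + 1
34 = 34·1 + 0
gcd(239, 34) = 1.
Back-substituting:
1 = 239 − 7·34
So 1 = (1)·239 + (-7)·34.

1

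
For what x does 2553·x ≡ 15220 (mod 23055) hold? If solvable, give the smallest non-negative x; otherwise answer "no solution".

no solution

gcd(2553, 23055):
23055 = 9·2553 + 78
2553 = 32·78 + 57
78 = 1·57 + 21
57 = 2·21 + 15
21 = 1·15 + 6
15 = 2·6 + 3
6 = 2·3 + 0
gcd = 3, but 3 ∤ 15220, so the congruence has no solution.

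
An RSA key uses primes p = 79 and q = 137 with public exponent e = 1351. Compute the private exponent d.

φ(n) = (p−1)(q−1) = 78·136 = 10608.
Need d with 1351·d ≡ 1 (mod 10608). Apply the extended Euclidean algorithm:
10608 = 7*1351 + 1151
1351 = 1*1151 + 200
1151 = 5*200 + 151
200 = 1*151 + 49
151 = 3*49 + 4
49 = 12*4 + 1
4 = 4*1 + 0
Back-substitute:
1 = 49 − 12·4
1 = −12·151 + 37·49
1 = 37·200 − 49·151
1 = −49·1151 + 282·200
1 = 282·1351 − 331·1151
1 = −331·10608 + 2599·1351
So 1351·2599 ≡ 1 (mod 10608), hence d = 2599.

2599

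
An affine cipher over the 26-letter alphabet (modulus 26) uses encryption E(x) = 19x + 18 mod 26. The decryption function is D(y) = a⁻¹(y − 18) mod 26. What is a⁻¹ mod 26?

11

Extended Euclidean algorithm:
26 = 1·19 + 7
19 = 2·7 + 5
7 = 1·5 + 2
5 = 2·2 + 1
2 = 2·1 + 0
Since gcd(19, 26) = 1, back-substitute to write 1 as a combination:
1 = 5 − 2·2
1 = −2·7 + 3·5
1 = 3·19 − 8·7
1 = −8·26 + 11·19
So 19·11 ≡ 1 (mod 26).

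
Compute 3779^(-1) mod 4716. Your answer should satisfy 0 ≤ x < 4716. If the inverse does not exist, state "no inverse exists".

3347

Extended Euclidean algorithm:
4716 = 1·3779 + 937
3779 = 4·937 + 31
937 = 30·31 + 7
31 = 4·7 + 3
7 = 2·3 + 1
3 = 3·1 + 0
The gcd is 1. Working backward:
1 = 7 − 2·3
1 = −2·31 + 9·7
1 = 9·937 − 272·31
1 = −272·3779 + 1097·937
1 = 1097·4716 − 1369·3779
Hence 3779⁻¹ ≡ -1369 ≡ 3347 (mod 4716).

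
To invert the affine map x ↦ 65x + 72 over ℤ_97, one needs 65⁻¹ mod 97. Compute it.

Apply the Euclidean algorithm to 97 and 65:
97 = 1×65 + 32
65 = 2×32 + 1
32 = 32×1 + 0
gcd = 1, so the inverse exists. Back-substitute:
1 = 65 − 2·32
1 = −2·97 + 3·65
So 65·3 ≡ 1 (mod 97).

3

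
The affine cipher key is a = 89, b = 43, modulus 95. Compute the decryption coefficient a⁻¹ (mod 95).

gcd(95, 89) by repeated division:
95 = 1*89 + 6
89 = 14*6 + 5
6 = 1*5 + 1
5 = 5*1 + 0
gcd = 1, so the inverse exists. Back-substitute:
1 = 6 − 5
1 = −89 + 15·6
1 = 15·95 − 16·89
So 89·(-16) ≡ 1 (mod 95), and -16 ≡ 79 (mod 95).

79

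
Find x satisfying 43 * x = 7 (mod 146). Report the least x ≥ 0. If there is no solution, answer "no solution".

First find gcd(43, 146):
146 = 3×43 + 17
43 = 2×17 + 9
17 = 1×9 + 8
9 = 1×8 + 1
8 = 8×1 + 0
gcd = 1, so a unique solution mod 146 exists.
Back-substitute for the Bézout coefficients:
1 = 9 − 8
1 = −17 + 2·9
1 = 2·43 − 5·17
1 = −5·146 + 17·43
So 43·(17) ≡ 1 (mod 146), giving 43⁻¹ ≡ 17.
x ≡ 43⁻¹·7 ≡ 17·7 ≡ 119 (mod 146).

119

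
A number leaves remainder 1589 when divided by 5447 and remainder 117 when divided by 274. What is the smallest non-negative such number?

Write x = 1589 + 5447·k. Then 5447·k ≡ 117 − 1589 ≡ 172 (mod 274).
Need 5447⁻¹ mod 274. Extended Euclid on (274, 241):
274 = 1·241 + 33
241 = 7·33 + 10
33 = 3·10 + 3
10 = 3·3 + 1
3 = 3·1 + 0
Back-substitute:
1 = 10 − 3·3
1 = −3·33 + 10·10
1 = 10·241 − 73·33
1 = −73·274 + 83·241
5447⁻¹ ≡ 83 (mod 274), so k ≡ 83·172 ≡ 28 (mod 274).
x = 1589 + 5447·28 = 154105.

154105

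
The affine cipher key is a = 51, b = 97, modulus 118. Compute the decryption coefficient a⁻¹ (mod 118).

gcd(118, 51) by repeated division:
118 = 2×51 + 16
51 = 3×16 + 3
16 = 5×3 + 1
3 = 3×1 + 0
Since gcd(51, 118) = 1, back-substitute to write 1 as a combination:
1 = 16 − 5·3
1 = −5·51 + 16·16
1 = 16·118 − 37·51
Hence 51⁻¹ ≡ -37 ≡ 81 (mod 118).

81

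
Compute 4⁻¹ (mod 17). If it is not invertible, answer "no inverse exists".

Run Euclid on (17, 4):
17 = 4·4 + 1
4 = 4·1 + 0
The gcd is 1. Working backward:
1 = 17 − 4·4
So 4·(-4) ≡ 1 (mod 17), and -4 ≡ 13 (mod 17).

13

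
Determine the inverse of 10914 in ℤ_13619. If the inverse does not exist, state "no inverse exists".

1304

Apply the Euclidean algorithm to 13619 and 10914:
13619 = 1*10914 + 2705
10914 = 4*2705 + 94
2705 = 28*94 + 73
94 = 1*73 + 21
73 = 3*21 + 10
21 = 2*10 + 1
10 = 10*1 + 0
Since gcd(10914, 13619) = 1, back-substitute to write 1 as a combination:
1 = 21 − 2·10
1 = −2·73 + 7·21
1 = 7·94 − 9·73
1 = −9·2705 + 259·94
1 = 259·10914 − 1045·2705
1 = −1045·13619 + 1304·10914
So 10914·1304 ≡ 1 (mod 13619).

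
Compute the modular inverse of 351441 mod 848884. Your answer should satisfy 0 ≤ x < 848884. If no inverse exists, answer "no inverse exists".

202677

gcd(848884, 351441) by repeated division:
848884 = 2*351441 + 146002
351441 = 2*146002 + 59437
146002 = 2*59437 + 27128
59437 = 2*27128 + 5181
27128 = 5*5181 + 1223
5181 = 4*1223 + 289
1223 = 4*289 + 67
289 = 4*67 + 21
67 = 3*21 + 4
21 = 5*4 + 1
4 = 4*1 + 0
The gcd is 1. Working backward:
1 = 21 − 5·4
1 = −5·67 + 16·21
1 = 16·289 − 69·67
1 = −69·1223 + 292·289
1 = 292·5181 − 1237·1223
1 = −1237·27128 + 6477·5181
1 = 6477·59437 − 14191·27128
1 = −14191·146002 + 34859·59437
1 = 34859·351441 − 83909·146002
1 = −83909·848884 + 202677·351441
So 351441·202677 ≡ 1 (mod 848884).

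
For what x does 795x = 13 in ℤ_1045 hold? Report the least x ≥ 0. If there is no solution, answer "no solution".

gcd(795, 1045):
1045 = 1·795 + 250
795 = 3·250 + 45
250 = 5·45 + 25
45 = 1·25 + 20
25 = 1·20 + 5
20 = 4·5 + 0
gcd = 5, but 5 ∤ 13, so the congruence has no solution.

no solution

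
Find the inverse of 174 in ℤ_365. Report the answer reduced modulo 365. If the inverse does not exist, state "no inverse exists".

279

Run Euclid on (365, 174):
365 = 2×174 + 17
174 = 10×17 + 4
17 = 4×4 + 1
4 = 4×1 + 0
gcd = 1, so the inverse exists. Back-substitute:
1 = 17 − 4·4
1 = −4·174 + 41·17
1 = 41·365 − 86·174
So 174·(-86) ≡ 1 (mod 365), and -86 ≡ 279 (mod 365).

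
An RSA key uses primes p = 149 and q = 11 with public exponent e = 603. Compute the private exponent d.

27

φ(n) = (p−1)(q−1) = 148·10 = 1480.
Need d with 603·d ≡ 1 (mod 1480). Apply the extended Euclidean algorithm:
1480 = 2*603 + 274
603 = 2*274 + 55
274 = 4*55 + 54
55 = 1*54 + 1
54 = 54*1 + 0
Back-substitute:
1 = 55 − 54
1 = −274 + 5·55
1 = 5·603 − 11·274
1 = −11·1480 + 27·603
So 603·27 ≡ 1 (mod 1480), hence d = 27.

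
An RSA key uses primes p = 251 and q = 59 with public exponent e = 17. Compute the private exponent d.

φ(n) = (p−1)(q−1) = 250·58 = 14500.
Need d with 17·d ≡ 1 (mod 14500). Apply the extended Euclidean algorithm:
14500 = 852×17 + 16
17 = 1×16 + 1
16 = 16×1 + 0
Back-substitute:
1 = 17 − 16
1 = −14500 + 853·17
So 17·853 ≡ 1 (mod 14500), hence d = 853.

853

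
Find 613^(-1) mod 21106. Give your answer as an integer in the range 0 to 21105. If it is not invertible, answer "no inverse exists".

16389

gcd(21106, 613) by repeated division:
21106 = 34*613 + 264
613 = 2*264 + 85
264 = 3*85 + 9
85 = 9*9 + 4
9 = 2*4 + 1
4 = 4*1 + 0
gcd = 1, so the inverse exists. Back-substitute:
1 = 9 − 2·4
1 = −2·85 + 19·9
1 = 19·264 − 59·85
1 = −59·613 + 137·264
1 = 137·21106 − 4717·613
Hence 613⁻¹ ≡ -4717 ≡ 16389 (mod 21106).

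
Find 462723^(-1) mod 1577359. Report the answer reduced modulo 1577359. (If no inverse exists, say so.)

gcd(1577359, 462723) by repeated division:
1577359 = 3·462723 + 189190
462723 = 2·189190 + 84343
189190 = 2·84343 + 20504
84343 = 4·20504 + 2327
20504 = 8·2327 + 1888
2327 = 1·1888 + 439
1888 = 4·439 + 132
439 = 3·132 + 43
132 = 3·43 + 3
43 = 14·3 + 1
3 = 3·1 + 0
The gcd is 1. Working backward:
1 = 43 − 14·3
1 = −14·132 + 43·43
1 = 43·439 − 143·132
1 = −143·1888 + 615·439
1 = 615·2327 − 758·1888
1 = −758·20504 + 6679·2327
1 = 6679·84343 − 27474·20504
1 = −27474·189190 + 61627·84343
1 = 61627·462723 − 150728·189190
1 = −150728·1577359 + 513811·462723
So 462723·513811 ≡ 1 (mod 1577359).

513811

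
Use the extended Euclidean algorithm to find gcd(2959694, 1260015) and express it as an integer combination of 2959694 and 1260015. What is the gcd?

Euclidean algorithm:
2959694 = 2*1260015 + 439664
1260015 = 2*439664 + 380687
439664 = 1*380687 + 58977
380687 = 6*58977 + 26825
58977 = 2*26825 + 5327
26825 = 5*5327 + 190
5327 = 28*190 + 7
190 = 27*7 + 1
7 = 7*1 + 0
gcd(2959694, 1260015) = 1.
Working backward:
1 = 190 − 27·7
1 = −27·5327 + 757·190
1 = 757·26825 − 3812·5327
1 = −3812·58977 + 8381·26825
1 = 8381·380687 − 54098·58977
1 = −54098·439664 + 62479·380687
1 = 62479·1260015 − 179056·439664
1 = −179056·2959694 + 420591·1260015
So 1 = (-179056)·2959694 + (420591)·1260015.

1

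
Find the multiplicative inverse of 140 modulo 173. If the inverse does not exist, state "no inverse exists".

152

Apply the Euclidean algorithm to 173 and 140:
173 = 1×140 + 33
140 = 4×33 + 8
33 = 4×8 + 1
8 = 8×1 + 0
The gcd is 1. Working backward:
1 = 33 − 4·8
1 = −4·140 + 17·33
1 = 17·173 − 21·140
Hence 140⁻¹ ≡ -21 ≡ 152 (mod 173).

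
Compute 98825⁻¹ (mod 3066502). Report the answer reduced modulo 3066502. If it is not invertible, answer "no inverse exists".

Apply the Euclidean algorithm to 3066502 and 98825:
3066502 = 31·98825 + 2927
98825 = 33·2927 + 2234
2927 = 1·2234 + 693
2234 = 3·693 + 155
693 = 4·155 + 73
155 = 2·73 + 9
73 = 8·9 + 1
9 = 9·1 + 0
Since gcd(98825, 3066502) = 1, back-substitute to write 1 as a combination:
1 = 73 − 8·9
1 = −8·155 + 17·73
1 = 17·693 − 76·155
1 = −76·2234 + 245·693
1 = 245·2927 − 321·2234
1 = −321·98825 + 10838·2927
1 = 10838·3066502 − 336299·98825
Hence 98825⁻¹ ≡ -336299 ≡ 2730203 (mod 3066502).

2730203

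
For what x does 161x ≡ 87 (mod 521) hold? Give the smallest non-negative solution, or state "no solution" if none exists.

473

First find gcd(161, 521):
521 = 3·161 + 38
161 = 4·38 + 9
38 = 4·9 + 2
9 = 4·2 + 1
2 = 2·1 + 0
gcd = 1, so a unique solution mod 521 exists.
Back-substitute for the Bézout coefficients:
1 = 9 − 4·2
1 = −4·38 + 17·9
1 = 17·161 − 72·38
1 = −72·521 + 233·161
So 161·(233) ≡ 1 (mod 521), giving 161⁻¹ ≡ 233.
x ≡ 161⁻¹·87 ≡ 233·87 ≡ 473 (mod 521).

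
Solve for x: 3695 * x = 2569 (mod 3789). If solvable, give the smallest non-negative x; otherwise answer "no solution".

First find gcd(3695, 3789):
3789 = 1×3695 + 94
3695 = 39×94 + 29
94 = 3×29 + 7
29 = 4×7 + 1
7 = 7×1 + 0
gcd = 1, so a unique solution mod 3789 exists.
Back-substitute for the Bézout coefficients:
1 = 29 − 4·7
1 = −4·94 + 13·29
1 = 13·3695 − 511·94
1 = −511·3789 + 524·3695
So 3695·(524) ≡ 1 (mod 3789), giving 3695⁻¹ ≡ 524.
x ≡ 3695⁻¹·2569 ≡ 524·2569 ≡ 1061 (mod 3789).

1061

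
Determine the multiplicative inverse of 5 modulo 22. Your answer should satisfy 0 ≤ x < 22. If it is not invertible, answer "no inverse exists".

gcd(22, 5) by repeated division:
22 = 4·5 + 2
5 = 2·2 + 1
2 = 2·1 + 0
Since gcd(5, 22) = 1, back-substitute to write 1 as a combination:
1 = 5 − 2·2
1 = −2·22 + 9·5
So 5·9 ≡ 1 (mod 22).

9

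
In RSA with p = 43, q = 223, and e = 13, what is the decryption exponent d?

2869

φ(n) = (p−1)(q−1) = 42·222 = 9324.
Need d with 13·d ≡ 1 (mod 9324). Apply the extended Euclidean algorithm:
9324 = 717×13 + 3
13 = 4×3 + 1
3 = 3×1 + 0
Back-substitute:
1 = 13 − 4·3
1 = −4·9324 + 2869·13
So 13·2869 ≡ 1 (mod 9324), hence d = 2869.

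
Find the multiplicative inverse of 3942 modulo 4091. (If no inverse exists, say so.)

Apply the Euclidean algorithm to 4091 and 3942:
4091 = 1·3942 + 149
3942 = 26·149 + 68
149 = 2·68 + 13
68 = 5·13 + 3
13 = 4·3 + 1
3 = 3·1 + 0
gcd = 1, so the inverse exists. Back-substitute:
1 = 13 − 4·3
1 = −4·68 + 21·13
1 = 21·149 − 46·68
1 = −46·3942 + 1217·149
1 = 1217·4091 − 1263·3942
Hence 3942⁻¹ ≡ -1263 ≡ 2828 (mod 4091).

2828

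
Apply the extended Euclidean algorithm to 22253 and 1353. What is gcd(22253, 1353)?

Apply Euclid's algorithm to 22253 and 1353:
22253 = 16×1353 + 605
1353 = 2×605 + 143
605 = 4×143 + 33
143 = 4×33 + 11
33 = 3×11 + 0
gcd(22253, 1353) = 11.
Working backward:
11 = 143 − 4·33
11 = −4·605 + 17·143
11 = 17·1353 − 38·605
11 = −38·22253 + 625·1353
So 11 = (-38)·22253 + (625)·1353.

11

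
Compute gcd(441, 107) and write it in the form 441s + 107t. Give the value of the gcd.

1

Apply Euclid's algorithm to 441 and 107:
441 = 4*107 + 13
107 = 8*13 + 3
13 = 4*3 + 1
3 = 3*1 + 0
gcd(441, 107) = 1.
Working backward:
1 = 13 − 4·3
1 = −4·107 + 33·13
1 = 33·441 − 136·107
So 1 = (33)·441 + (-136)·107.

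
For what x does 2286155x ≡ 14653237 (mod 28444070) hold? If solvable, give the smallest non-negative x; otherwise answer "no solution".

gcd(2286155, 28444070):
28444070 = 12·2286155 + 1010210
2286155 = 2·1010210 + 265735
1010210 = 3·265735 + 213005
265735 = 1·213005 + 52730
213005 = 4·52730 + 2085
52730 = 25·2085 + 605
2085 = 3·605 + 270
605 = 2·270 + 65
270 = 4·65 + 10
65 = 6·10 + 5
10 = 2·5 + 0
gcd = 5, but 5 ∤ 14653237, so the congruence has no solution.

no solution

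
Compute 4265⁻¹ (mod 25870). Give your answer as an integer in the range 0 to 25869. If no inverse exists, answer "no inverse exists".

no inverse exists

Compute gcd(4265, 25870):
25870 = 6·4265 + 280
4265 = 15·280 + 65
280 = 4·65 + 20
65 = 3·20 + 5
20 = 4·5 + 0
gcd(4265, 25870) = 5 ≠ 1, so 4265 has no multiplicative inverse modulo 25870.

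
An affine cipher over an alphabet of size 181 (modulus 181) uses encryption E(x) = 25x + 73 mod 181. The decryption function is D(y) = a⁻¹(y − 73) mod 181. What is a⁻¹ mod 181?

29

gcd(181, 25) by repeated division:
181 = 7·25 + 6
25 = 4·6 + 1
6 = 6·1 + 0
The gcd is 1. Working backward:
1 = 25 − 4·6
1 = −4·181 + 29·25
So 25·29 ≡ 1 (mod 181).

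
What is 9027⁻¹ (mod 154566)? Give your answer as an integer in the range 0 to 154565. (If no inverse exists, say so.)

Euclidean algorithm on 154566, 9027:
154566 = 17·9027 + 1107
9027 = 8·1107 + 171
1107 = 6·171 + 81
171 = 2·81 + 9
81 = 9·9 + 0
Since gcd = 9 > 1, 9027 is not a unit mod 154566.

no inverse exists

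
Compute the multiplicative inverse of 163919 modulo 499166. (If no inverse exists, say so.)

158259

Extended Euclidean algorithm:
499166 = 3*163919 + 7409
163919 = 22*7409 + 921
7409 = 8*921 + 41
921 = 22*41 + 19
41 = 2*19 + 3
19 = 6*3 + 1
3 = 3*1 + 0
Since gcd(163919, 499166) = 1, back-substitute to write 1 as a combination:
1 = 19 − 6·3
1 = −6·41 + 13·19
1 = 13·921 − 292·41
1 = −292·7409 + 2349·921
1 = 2349·163919 − 51970·7409
1 = −51970·499166 + 158259·163919
So 163919·158259 ≡ 1 (mod 499166).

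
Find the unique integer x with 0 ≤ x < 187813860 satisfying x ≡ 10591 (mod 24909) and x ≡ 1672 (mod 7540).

Write x = 10591 + 24909·k. Then 24909·k ≡ 1672 − 10591 ≡ 6161 (mod 7540).
Need 24909⁻¹ mod 7540. Extended Euclid on (7540, 2289):
7540 = 3·2289 + 673
2289 = 3·673 + 270
673 = 2·270 + 133
270 = 2·133 + 4
133 = 33·4 + 1
4 = 4·1 + 0
Back-substitute:
1 = 133 − 33·4
1 = −33·270 + 67·133
1 = 67·673 − 167·270
1 = −167·2289 + 568·673
1 = 568·7540 − 1871·2289
24909⁻¹ ≡ 5669 (mod 7540), so k ≡ 5669·6161 ≡ 1429 (mod 7540).
x = 10591 + 24909·1429 = 35605552.

35605552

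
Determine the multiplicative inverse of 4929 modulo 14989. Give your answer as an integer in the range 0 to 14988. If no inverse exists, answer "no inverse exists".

Run Euclid on (14989, 4929):
14989 = 3*4929 + 202
4929 = 24*202 + 81
202 = 2*81 + 40
81 = 2*40 + 1
40 = 40*1 + 0
gcd = 1, so the inverse exists. Back-substitute:
1 = 81 − 2·40
1 = −2·202 + 5·81
1 = 5·4929 − 122·202
1 = −122·14989 + 371·4929
So 4929·371 ≡ 1 (mod 14989).

371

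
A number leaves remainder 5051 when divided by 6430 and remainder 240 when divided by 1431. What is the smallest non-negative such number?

Write x = 5051 + 6430·k. Then 6430·k ≡ 240 − 5051 ≡ 913 (mod 1431).
Need 6430⁻¹ mod 1431. Extended Euclid on (1431, 706):
1431 = 2·706 + 19
706 = 37·19 + 3
19 = 6·3 + 1
3 = 3·1 + 0
Back-substitute:
1 = 19 − 6·3
1 = −6·706 + 223·19
1 = 223·1431 − 452·706
6430⁻¹ ≡ 979 (mod 1431), so k ≡ 979·913 ≡ 883 (mod 1431).
x = 5051 + 6430·883 = 5682741.

5682741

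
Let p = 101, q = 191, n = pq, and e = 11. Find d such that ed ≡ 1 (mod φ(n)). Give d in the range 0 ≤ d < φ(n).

φ(n) = (p−1)(q−1) = 100·190 = 19000.
Need d with 11·d ≡ 1 (mod 19000). Apply the extended Euclidean algorithm:
19000 = 1727*11 + 3
11 = 3*3 + 2
3 = 1*2 + 1
2 = 2*1 + 0
Back-substitute:
1 = 3 − 2
1 = −11 + 4·3
1 = 4·19000 − 6909·11
So 11·(-6909) ≡ 1 (mod 19000), hence d ≡ -6909 ≡ 12091 (mod 19000).

12091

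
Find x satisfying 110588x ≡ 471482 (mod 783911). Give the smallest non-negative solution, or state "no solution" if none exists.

135637

First find gcd(110588, 783911):
783911 = 7·110588 + 9795
110588 = 11·9795 + 2843
9795 = 3·2843 + 1266
2843 = 2·1266 + 311
1266 = 4·311 + 22
311 = 14·22 + 3
22 = 7·3 + 1
3 = 3·1 + 0
gcd = 1, so a unique solution mod 783911 exists.
Back-substitute for the Bézout coefficients:
1 = 22 − 7·3
1 = −7·311 + 99·22
1 = 99·1266 − 403·311
1 = −403·2843 + 905·1266
1 = 905·9795 − 3118·2843
1 = −3118·110588 + 35203·9795
1 = 35203·783911 − 249539·110588
So 110588·(-249539) ≡ 1 (mod 783911), giving 110588⁻¹ ≡ 534372.
x ≡ 110588⁻¹·471482 ≡ 534372·471482 ≡ 135637 (mod 783911).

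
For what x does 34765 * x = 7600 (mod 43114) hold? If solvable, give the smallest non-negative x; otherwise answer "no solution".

First find gcd(34765, 43114):
43114 = 1*34765 + 8349
34765 = 4*8349 + 1369
8349 = 6*1369 + 135
1369 = 10*135 + 19
135 = 7*19 + 2
19 = 9*2 + 1
2 = 2*1 + 0
gcd = 1, so a unique solution mod 43114 exists.
Back-substitute for the Bézout coefficients:
1 = 19 − 9·2
1 = −9·135 + 64·19
1 = 64·1369 − 649·135
1 = −649·8349 + 3958·1369
1 = 3958·34765 − 16481·8349
1 = −16481·43114 + 20439·34765
So 34765·(20439) ≡ 1 (mod 43114), giving 34765⁻¹ ≡ 20439.
x ≡ 34765⁻¹·7600 ≡ 20439·7600 ≡ 39772 (mod 43114).

39772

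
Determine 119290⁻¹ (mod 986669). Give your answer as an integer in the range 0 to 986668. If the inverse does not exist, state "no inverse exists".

Run Euclid on (986669, 119290):
986669 = 8×119290 + 32349
119290 = 3×32349 + 22243
32349 = 1×22243 + 10106
22243 = 2×10106 + 2031
10106 = 4×2031 + 1982
2031 = 1×1982 + 49
1982 = 40×49 + 22
49 = 2×22 + 5
22 = 4×5 + 2
5 = 2×2 + 1
2 = 2×1 + 0
gcd = 1, so the inverse exists. Back-substitute:
1 = 5 − 2·2
1 = −2·22 + 9·5
1 = 9·49 − 20·22
1 = −20·1982 + 809·49
1 = 809·2031 − 829·1982
1 = −829·10106 + 4125·2031
1 = 4125·22243 − 9079·10106
1 = −9079·32349 + 13204·22243
1 = 13204·119290 − 48691·32349
1 = −48691·986669 + 402732·119290
So 119290·402732 ≡ 1 (mod 986669).

402732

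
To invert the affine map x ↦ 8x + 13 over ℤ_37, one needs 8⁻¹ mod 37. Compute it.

14

Run Euclid on (37, 8):
37 = 4*8 + 5
8 = 1*5 + 3
5 = 1*3 + 2
3 = 1*2 + 1
2 = 2*1 + 0
gcd = 1, so the inverse exists. Back-substitute:
1 = 3 − 2
1 = −5 + 2·3
1 = 2·8 − 3·5
1 = −3·37 + 14·8
So 8·14 ≡ 1 (mod 37).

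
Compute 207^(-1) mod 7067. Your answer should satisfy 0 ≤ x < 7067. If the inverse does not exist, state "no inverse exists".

5360

Extended Euclidean algorithm:
7067 = 34*207 + 29
207 = 7*29 + 4
29 = 7*4 + 1
4 = 4*1 + 0
The gcd is 1. Working backward:
1 = 29 − 7·4
1 = −7·207 + 50·29
1 = 50·7067 − 1707·207
Hence 207⁻¹ ≡ -1707 ≡ 5360 (mod 7067).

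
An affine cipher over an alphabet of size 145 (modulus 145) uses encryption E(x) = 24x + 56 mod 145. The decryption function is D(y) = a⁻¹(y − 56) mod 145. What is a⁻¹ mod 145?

139

Extended Euclidean algorithm:
145 = 6×24 + 1
24 = 24×1 + 0
The gcd is 1. Working backward:
1 = 145 − 6·24
Hence 24⁻¹ ≡ -6 ≡ 139 (mod 145).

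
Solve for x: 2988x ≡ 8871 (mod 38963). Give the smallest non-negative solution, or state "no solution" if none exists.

668

First find gcd(2988, 38963):
38963 = 13·2988 + 119
2988 = 25·119 + 13
119 = 9·13 + 2
13 = 6·2 + 1
2 = 2·1 + 0
gcd = 1, so a unique solution mod 38963 exists.
Back-substitute for the Bézout coefficients:
1 = 13 − 6·2
1 = −6·119 + 55·13
1 = 55·2988 − 1381·119
1 = −1381·38963 + 18008·2988
So 2988·(18008) ≡ 1 (mod 38963), giving 2988⁻¹ ≡ 18008.
x ≡ 2988⁻¹·8871 ≡ 18008·8871 ≡ 668 (mod 38963).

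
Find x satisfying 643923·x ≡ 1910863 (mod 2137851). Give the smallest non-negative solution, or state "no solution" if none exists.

no solution

gcd(643923, 2137851):
2137851 = 3·643923 + 206082
643923 = 3·206082 + 25677
206082 = 8·25677 + 666
25677 = 38·666 + 369
666 = 1·369 + 297
369 = 1·297 + 72
297 = 4·72 + 9
72 = 8·9 + 0
gcd = 9, but 9 ∤ 1910863, so the congruence has no solution.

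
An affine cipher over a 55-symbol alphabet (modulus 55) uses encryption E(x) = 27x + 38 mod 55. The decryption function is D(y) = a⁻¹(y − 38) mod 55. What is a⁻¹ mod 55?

53

Extended Euclidean algorithm:
55 = 2×27 + 1
27 = 27×1 + 0
Since gcd(27, 55) = 1, back-substitute to write 1 as a combination:
1 = 55 − 2·27
So 27·(-2) ≡ 1 (mod 55), and -2 ≡ 53 (mod 55).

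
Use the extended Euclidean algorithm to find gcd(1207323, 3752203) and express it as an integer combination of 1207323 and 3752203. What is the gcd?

Euclidean algorithm:
3752203 = 3·1207323 + 130234
1207323 = 9·130234 + 35217
130234 = 3·35217 + 24583
35217 = 1·24583 + 10634
24583 = 2·10634 + 3315
10634 = 3·3315 + 689
3315 = 4·689 + 559
689 = 1·559 + 130
559 = 4·130 + 39
130 = 3·39 + 13
39 = 3·13 + 0
gcd(1207323, 3752203) = 13.
Express as a combination:
13 = 130 − 3·39
13 = −3·559 + 13·130
13 = 13·689 − 16·559
13 = −16·3315 + 77·689
13 = 77·10634 − 247·3315
13 = −247·24583 + 571·10634
13 = 571·35217 − 818·24583
13 = −818·130234 + 3025·35217
13 = 3025·1207323 − 28043·130234
13 = −28043·3752203 + 87154·1207323
So 13 = (-28043)·3752203 + (87154)·1207323.

13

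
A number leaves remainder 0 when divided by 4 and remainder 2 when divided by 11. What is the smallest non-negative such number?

Write x = 0 + 4·k. Then 4·k ≡ 2 − 0 ≡ 2 (mod 11).
Need 4⁻¹ mod 11. Extended Euclid on (11, 4):
11 = 2×4 + 3
4 = 1×3 + 1
3 = 3×1 + 0
Back-substitute:
1 = 4 − 3
1 = −11 + 3·4
4⁻¹ ≡ 3 (mod 11), so k ≡ 3·2 ≡ 6 (mod 11).
x = 0 + 4·6 = 24.

24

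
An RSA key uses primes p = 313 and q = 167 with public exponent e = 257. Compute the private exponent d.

31841

φ(n) = (p−1)(q−1) = 312·166 = 51792.
Need d with 257·d ≡ 1 (mod 51792). Apply the extended Euclidean algorithm:
51792 = 201·257 + 135
257 = 1·135 + 122
135 = 1·122 + 13
122 = 9·13 + 5
13 = 2·5 + 3
5 = 1·3 + 2
3 = 1·2 + 1
2 = 2·1 + 0
Back-substitute:
1 = 3 − 2
1 = −5 + 2·3
1 = 2·13 − 5·5
1 = −5·122 + 47·13
1 = 47·135 − 52·122
1 = −52·257 + 99·135
1 = 99·51792 − 19951·257
So 257·(-19951) ≡ 1 (mod 51792), hence d ≡ -19951 ≡ 31841 (mod 51792).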